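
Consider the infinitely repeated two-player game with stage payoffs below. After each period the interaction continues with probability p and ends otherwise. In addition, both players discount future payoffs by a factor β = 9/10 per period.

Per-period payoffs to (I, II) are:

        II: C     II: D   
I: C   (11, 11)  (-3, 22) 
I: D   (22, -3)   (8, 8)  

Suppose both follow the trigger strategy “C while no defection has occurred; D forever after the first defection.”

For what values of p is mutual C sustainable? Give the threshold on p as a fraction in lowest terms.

With continuation probability p and discount β, the effective per-period discount factor is βp.
Grim-trigger IC: βp ≥ (22−11)/(22−8) = 11/14.
So p ≥ (11/14)/(9/10) = 55/63.

55/63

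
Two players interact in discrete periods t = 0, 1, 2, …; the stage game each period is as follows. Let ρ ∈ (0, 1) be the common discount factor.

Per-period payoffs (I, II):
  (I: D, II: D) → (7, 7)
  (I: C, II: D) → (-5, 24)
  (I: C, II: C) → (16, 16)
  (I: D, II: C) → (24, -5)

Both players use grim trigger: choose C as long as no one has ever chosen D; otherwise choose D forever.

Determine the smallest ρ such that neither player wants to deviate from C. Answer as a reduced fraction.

16/(1−ρ) ≥ 24 + 7ρ/(1−ρ)
16 ≥ 24 − 17ρ
ρ ≥ 8/17.

8/17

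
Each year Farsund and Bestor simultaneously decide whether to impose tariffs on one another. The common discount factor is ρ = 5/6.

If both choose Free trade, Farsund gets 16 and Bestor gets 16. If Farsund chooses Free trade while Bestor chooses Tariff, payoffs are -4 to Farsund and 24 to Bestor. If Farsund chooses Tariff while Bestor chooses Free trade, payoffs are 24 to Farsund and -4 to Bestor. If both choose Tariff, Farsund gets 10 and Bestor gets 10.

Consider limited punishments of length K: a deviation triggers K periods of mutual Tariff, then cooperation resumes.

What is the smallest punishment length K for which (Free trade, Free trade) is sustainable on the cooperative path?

2

Need Σ_{k=1}^{K} ρ^k ≥ (24−16)/(16−10) = 1.3333 at ρ = 5/6.
At K = 1 the sum is 0.8333 < 1.3333; at K = 2 it is 1.5278 ≥ 1.3333.
So the minimum punishment length is K = 2.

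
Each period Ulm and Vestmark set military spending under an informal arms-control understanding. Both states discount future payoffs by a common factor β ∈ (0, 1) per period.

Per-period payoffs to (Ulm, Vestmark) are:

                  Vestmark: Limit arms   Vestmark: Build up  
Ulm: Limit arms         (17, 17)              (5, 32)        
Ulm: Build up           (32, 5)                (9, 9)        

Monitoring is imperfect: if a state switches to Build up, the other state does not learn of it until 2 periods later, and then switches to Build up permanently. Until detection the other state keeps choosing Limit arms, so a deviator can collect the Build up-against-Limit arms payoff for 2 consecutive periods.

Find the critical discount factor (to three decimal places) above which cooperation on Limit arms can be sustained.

A deviator earns 32 for 2 periods, then 9 forever; cooperating earns 17 forever. Multiplying the IC by (1−β):
17 ≥ 32(1−β^2) + 9β^2, so 23·β^2 ≥ 15 and β^2 ≥ 15/23.
β ≥ (15/23)^(1/2) ≈ 0.808.

0.808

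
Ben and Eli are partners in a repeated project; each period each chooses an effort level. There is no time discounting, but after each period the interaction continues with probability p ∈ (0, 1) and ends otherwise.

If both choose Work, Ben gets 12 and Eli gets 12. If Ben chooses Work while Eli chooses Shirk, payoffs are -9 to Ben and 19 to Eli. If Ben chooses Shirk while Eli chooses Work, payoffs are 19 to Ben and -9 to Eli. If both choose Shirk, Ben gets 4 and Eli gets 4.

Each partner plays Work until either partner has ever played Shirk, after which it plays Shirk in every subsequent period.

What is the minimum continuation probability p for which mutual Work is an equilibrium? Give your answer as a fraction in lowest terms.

With no time discounting, the continuation probability p plays the role of the discount factor.
Grim-trigger IC: 12/(1−p) ≥ 19 + 4p/(1−p) ⇒ p ≥ (19−12)/(19−4) = 7/15.

7/15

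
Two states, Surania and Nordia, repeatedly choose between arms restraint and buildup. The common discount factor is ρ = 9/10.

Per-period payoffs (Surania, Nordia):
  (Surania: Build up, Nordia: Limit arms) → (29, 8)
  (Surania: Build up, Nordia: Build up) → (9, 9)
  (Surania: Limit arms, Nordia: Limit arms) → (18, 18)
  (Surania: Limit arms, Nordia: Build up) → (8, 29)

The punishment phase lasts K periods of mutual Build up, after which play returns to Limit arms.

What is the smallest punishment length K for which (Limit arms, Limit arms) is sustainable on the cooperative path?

No profitable deviation requires (18−9)(ρ+…+ρ^K) ≥ 29−18, i.e. ρ+…+ρ^K ≥ 11/9 ≈ 1.2222.
With ρ = 9/10, the partial sums are K=1: 0.9000, K=2: 1.7100.
K = 2 is the first length at which the sum reaches 1.2222.

2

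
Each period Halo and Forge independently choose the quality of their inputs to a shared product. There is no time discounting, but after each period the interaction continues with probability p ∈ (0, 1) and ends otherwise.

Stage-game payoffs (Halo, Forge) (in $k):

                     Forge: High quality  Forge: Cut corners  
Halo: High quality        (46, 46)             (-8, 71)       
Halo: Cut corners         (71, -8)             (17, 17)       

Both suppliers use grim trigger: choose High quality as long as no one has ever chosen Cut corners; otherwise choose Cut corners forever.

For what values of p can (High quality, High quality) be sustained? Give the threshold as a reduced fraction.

Expected cooperation value is 46 + p·46 + p²·46 + … = 46/(1−p); deviation gives 71 + p·17/(1−p).
46 ≥ 71(1−p) + 17p ⇒ 54p ≥ 25 ⇒ p ≥ 25/54.

25/54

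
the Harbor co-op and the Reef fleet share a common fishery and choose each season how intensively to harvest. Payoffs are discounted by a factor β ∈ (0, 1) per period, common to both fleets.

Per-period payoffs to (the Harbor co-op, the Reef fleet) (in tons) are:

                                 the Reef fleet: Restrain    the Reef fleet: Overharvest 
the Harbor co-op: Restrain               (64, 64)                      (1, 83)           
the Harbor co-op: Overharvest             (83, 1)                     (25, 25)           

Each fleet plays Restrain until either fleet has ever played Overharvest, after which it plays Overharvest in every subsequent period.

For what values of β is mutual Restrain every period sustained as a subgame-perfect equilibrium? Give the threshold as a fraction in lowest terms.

19/58

Under grim trigger the critical discount factor is (T−C)/(T−P) with T = 83, C = 64, P = 25.
β* = (83−64)/(83−25) = 19/58.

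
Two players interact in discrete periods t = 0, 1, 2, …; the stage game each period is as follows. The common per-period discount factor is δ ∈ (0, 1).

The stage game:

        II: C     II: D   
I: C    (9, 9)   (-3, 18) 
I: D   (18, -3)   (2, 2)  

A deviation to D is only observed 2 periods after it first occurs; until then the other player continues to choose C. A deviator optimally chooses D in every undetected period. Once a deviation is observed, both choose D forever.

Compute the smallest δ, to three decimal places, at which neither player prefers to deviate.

Deviating for the 2 undetected periods gains 18−9 = 9 per period over cooperation, then loses 9−2 = 7 per period forever once punishment starts.
Gain: 9(1 + δ + … + δ^1); loss: 7·δ^2/(1−δ).
No profitable deviation ⇔ 9(1−δ^2) ≤ 7·δ^2, i.e. δ^2 ≥ 9/(9+7) = 9/16.
Hence δ ≥ (9/16)^(1/2) ≈ 0.750.

0.750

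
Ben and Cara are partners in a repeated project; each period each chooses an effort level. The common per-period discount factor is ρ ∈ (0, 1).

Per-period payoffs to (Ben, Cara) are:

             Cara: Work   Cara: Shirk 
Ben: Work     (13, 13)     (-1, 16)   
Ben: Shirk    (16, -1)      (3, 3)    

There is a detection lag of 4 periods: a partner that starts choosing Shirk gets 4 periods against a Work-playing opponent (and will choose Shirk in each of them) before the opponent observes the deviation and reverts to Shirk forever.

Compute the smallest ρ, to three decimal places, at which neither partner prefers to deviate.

Deviating for the 4 undetected periods gains 16−13 = 3 per period over cooperation, then loses 13−3 = 10 per period forever once punishment starts.
Gain: 3(1 + ρ + … + ρ^3); loss: 10·ρ^4/(1−ρ).
No profitable deviation ⇔ 3(1−ρ^4) ≤ 10·ρ^4, i.e. ρ^4 ≥ 3/(3+10) = 3/13.
Hence ρ ≥ (3/13)^(1/4) ≈ 0.693.

0.693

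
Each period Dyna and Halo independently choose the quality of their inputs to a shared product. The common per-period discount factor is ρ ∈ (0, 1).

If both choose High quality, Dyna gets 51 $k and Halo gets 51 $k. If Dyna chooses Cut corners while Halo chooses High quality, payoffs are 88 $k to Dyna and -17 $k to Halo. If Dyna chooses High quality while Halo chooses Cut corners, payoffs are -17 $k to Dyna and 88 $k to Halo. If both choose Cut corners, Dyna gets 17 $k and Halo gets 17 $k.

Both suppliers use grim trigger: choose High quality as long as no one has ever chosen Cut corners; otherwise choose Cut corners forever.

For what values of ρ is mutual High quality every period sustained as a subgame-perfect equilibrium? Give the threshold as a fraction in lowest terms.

37/71

51/(1−ρ) ≥ 88 + 17ρ/(1−ρ)
51 ≥ 88 − 71ρ
ρ ≥ 37/71.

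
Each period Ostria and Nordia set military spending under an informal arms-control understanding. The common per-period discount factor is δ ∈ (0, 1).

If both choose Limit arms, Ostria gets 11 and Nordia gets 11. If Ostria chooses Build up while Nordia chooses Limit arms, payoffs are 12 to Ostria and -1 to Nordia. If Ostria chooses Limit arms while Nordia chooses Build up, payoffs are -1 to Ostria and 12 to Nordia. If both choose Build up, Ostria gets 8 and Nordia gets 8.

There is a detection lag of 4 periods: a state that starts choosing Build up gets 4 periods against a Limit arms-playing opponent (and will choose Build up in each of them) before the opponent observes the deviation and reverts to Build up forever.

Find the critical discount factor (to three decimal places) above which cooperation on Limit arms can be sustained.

The best deviation is to choose Build up for all 4 undetected periods, earning 12 each, then 8 forever once detected.
Deviation value: 12(1−δ^4)/(1−δ) + 8δ^4/(1−δ); cooperation value: 11/(1−δ).
IC: 11 ≥ 12(1−δ^4) + 8δ^4 = 12 − 4δ^4.
So δ^4 ≥ 1/4, giving δ ≥ (1/4)^(1/4) ≈ 0.707.

0.707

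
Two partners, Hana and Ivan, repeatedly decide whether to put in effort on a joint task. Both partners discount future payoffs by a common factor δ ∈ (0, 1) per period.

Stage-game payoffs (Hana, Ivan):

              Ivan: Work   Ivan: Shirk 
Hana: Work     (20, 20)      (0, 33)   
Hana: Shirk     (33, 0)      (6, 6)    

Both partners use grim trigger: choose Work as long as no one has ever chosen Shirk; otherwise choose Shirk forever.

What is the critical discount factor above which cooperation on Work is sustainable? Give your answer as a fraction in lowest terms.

13/27

Cooperation forever yields 20 each period: 20/(1−δ).
Deviating yields 33 once, then 6 forever: 33 + 6δ/(1−δ).
No profitable deviation requires 20/(1−δ) ≥ 33 + 6δ/(1−δ).
Multiplying by (1−δ): 20 ≥ 33(1−δ) + 6δ = 33 − 27δ.
So 27δ ≥ 13, i.e. δ ≥ 13/27.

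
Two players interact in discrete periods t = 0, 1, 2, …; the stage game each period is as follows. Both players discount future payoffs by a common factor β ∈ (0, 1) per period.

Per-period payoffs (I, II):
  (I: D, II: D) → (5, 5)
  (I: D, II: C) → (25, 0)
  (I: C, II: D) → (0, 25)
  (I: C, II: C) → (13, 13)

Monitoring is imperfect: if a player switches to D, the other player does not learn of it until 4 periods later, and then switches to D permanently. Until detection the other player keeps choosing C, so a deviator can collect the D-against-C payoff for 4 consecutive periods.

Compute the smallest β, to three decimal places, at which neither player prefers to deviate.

A deviator earns 25 for 4 periods, then 5 forever; cooperating earns 13 forever. Multiplying the IC by (1−β):
13 ≥ 25(1−β^4) + 5β^4, so 20·β^4 ≥ 12 and β^4 ≥ 3/5.
β ≥ (3/5)^(1/4) ≈ 0.880.

0.880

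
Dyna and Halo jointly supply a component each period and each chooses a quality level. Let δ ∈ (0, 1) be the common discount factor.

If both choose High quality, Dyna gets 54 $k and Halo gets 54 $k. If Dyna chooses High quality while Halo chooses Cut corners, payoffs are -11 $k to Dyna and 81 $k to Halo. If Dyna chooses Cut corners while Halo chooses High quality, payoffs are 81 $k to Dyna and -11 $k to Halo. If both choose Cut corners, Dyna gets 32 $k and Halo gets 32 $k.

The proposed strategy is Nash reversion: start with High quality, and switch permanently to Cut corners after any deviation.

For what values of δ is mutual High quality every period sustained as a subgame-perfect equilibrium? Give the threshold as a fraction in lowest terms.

Under grim trigger the critical discount factor is (T−C)/(T−P) with T = 81, C = 54, P = 32.
δ* = (81−54)/(81−32) = 27/49.

27/49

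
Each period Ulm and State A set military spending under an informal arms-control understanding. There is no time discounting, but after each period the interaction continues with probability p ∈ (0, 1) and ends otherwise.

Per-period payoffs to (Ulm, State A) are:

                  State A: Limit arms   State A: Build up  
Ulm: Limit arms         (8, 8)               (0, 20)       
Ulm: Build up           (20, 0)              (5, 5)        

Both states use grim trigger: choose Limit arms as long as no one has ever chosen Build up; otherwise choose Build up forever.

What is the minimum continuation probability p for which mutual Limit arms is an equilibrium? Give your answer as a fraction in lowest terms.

With no time discounting, the continuation probability p plays the role of the discount factor.
Grim-trigger IC: 8/(1−p) ≥ 20 + 5p/(1−p) ⇒ p ≥ (20−8)/(20−5) = 4/5.

4/5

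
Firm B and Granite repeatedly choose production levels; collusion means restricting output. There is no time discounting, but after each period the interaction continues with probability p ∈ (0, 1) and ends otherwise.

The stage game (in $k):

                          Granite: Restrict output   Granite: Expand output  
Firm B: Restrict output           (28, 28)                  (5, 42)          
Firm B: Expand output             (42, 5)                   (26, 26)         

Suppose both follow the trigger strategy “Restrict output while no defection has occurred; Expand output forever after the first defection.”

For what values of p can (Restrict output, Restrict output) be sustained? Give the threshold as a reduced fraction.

Expected cooperation value is 28 + p·28 + p²·28 + … = 28/(1−p); deviation gives 42 + p·26/(1−p).
28 ≥ 42(1−p) + 26p ⇒ 16p ≥ 14 ⇒ p ≥ 14/16 = 7/8.

7/8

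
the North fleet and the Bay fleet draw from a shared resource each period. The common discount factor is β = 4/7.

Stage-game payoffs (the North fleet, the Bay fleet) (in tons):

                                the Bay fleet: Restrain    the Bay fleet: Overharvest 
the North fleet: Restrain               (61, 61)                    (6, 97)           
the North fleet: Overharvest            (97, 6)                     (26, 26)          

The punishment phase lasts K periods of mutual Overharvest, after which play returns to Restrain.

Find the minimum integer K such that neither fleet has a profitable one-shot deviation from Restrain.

Need Σ_{k=1}^{K} β^k ≥ (97−61)/(61−26) = 1.0286 at β = 4/7.
At K = 2 the sum is 0.8980 < 1.0286; at K = 3 it is 1.0845 ≥ 1.0286.
So the minimum punishment length is K = 3.

3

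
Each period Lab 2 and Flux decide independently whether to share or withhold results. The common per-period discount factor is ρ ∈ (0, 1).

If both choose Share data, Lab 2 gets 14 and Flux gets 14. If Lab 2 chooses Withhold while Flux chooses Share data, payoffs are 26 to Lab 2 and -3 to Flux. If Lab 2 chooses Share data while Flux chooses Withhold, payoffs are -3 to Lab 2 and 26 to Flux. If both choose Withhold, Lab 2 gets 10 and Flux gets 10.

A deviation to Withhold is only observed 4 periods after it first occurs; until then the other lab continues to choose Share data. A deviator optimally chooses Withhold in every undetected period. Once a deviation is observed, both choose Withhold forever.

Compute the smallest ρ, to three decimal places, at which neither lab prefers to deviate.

0.931

The best deviation is to choose Withhold for all 4 undetected periods, earning 26 each, then 10 forever once detected.
Deviation value: 26(1−ρ^4)/(1−ρ) + 10ρ^4/(1−ρ); cooperation value: 14/(1−ρ).
IC: 14 ≥ 26(1−ρ^4) + 10ρ^4 = 26 − 16ρ^4.
So ρ^4 ≥ 12/16 = 3/4, giving ρ ≥ (3/4)^(1/4) ≈ 0.931.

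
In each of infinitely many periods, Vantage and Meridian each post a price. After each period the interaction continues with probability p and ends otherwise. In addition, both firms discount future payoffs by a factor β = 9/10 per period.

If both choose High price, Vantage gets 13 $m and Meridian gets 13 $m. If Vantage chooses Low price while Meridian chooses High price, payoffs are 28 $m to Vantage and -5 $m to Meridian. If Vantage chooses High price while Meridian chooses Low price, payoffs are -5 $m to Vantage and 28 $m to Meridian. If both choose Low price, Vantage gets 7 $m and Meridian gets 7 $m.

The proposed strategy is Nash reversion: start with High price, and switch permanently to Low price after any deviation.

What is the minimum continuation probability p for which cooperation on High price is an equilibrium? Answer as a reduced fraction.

50/63

With continuation probability p and discount β, the effective per-period discount factor is βp.
Grim-trigger IC: βp ≥ (28−13)/(28−7) = 5/7.
So p ≥ (5/7)/(9/10) = 50/63.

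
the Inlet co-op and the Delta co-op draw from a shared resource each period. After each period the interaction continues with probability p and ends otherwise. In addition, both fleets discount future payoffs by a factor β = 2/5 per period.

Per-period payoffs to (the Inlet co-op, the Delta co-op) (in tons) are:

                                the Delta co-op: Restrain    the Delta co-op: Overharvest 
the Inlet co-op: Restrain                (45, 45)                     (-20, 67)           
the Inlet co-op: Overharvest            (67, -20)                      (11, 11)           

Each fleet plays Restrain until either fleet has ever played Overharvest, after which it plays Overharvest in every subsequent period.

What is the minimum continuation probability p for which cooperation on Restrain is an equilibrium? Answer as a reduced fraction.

55/56

With continuation probability p and discount β, the effective per-period discount factor is βp.
Grim-trigger IC: βp ≥ (67−45)/(67−11) = 11/28.
So p ≥ (11/28)/(2/5) = 55/56.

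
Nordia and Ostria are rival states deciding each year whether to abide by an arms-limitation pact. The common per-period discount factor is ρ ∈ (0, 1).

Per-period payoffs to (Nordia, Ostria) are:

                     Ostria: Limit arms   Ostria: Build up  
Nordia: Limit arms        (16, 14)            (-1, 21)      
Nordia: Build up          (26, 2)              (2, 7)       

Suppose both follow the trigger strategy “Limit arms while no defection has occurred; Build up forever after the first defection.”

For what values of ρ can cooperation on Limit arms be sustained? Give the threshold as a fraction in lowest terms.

Nordia's threshold: (26−16)/(26−2) = 5/12.
Ostria's threshold: (21−14)/(21−7) = 1/2.
5/12 < 1/2, so Ostria binds and ρ* = 1/2.

1/2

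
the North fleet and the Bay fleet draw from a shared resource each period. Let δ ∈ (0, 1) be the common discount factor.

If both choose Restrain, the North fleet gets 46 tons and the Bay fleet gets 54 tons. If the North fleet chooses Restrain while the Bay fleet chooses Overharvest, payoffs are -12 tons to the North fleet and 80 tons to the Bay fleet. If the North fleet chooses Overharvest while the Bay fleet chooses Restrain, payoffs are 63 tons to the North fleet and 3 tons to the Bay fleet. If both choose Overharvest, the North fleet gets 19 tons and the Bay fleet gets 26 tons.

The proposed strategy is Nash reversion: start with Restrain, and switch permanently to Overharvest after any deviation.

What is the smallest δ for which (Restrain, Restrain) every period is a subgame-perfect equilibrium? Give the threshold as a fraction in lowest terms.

the North fleet's threshold: (63−46)/(63−19) = 17/44.
the Bay fleet's threshold: (80−54)/(80−26) = 13/27.
17/44 < 13/27, so the Bay fleet binds and δ* = 13/27.

13/27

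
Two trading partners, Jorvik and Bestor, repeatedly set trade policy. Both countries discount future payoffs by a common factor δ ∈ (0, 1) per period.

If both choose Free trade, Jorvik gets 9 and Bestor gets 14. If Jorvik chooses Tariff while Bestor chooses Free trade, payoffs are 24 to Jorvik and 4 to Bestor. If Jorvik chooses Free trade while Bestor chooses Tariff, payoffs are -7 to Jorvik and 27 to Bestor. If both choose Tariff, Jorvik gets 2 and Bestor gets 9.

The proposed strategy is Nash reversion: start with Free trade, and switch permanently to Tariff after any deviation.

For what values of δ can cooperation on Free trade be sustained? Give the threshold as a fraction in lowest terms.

13/18

Jorvik's threshold: (24−9)/(24−2) = 15/22.
Bestor's threshold: (27−14)/(27−9) = 13/18.
15/22 < 13/18, so Bestor binds and δ* = 13/18.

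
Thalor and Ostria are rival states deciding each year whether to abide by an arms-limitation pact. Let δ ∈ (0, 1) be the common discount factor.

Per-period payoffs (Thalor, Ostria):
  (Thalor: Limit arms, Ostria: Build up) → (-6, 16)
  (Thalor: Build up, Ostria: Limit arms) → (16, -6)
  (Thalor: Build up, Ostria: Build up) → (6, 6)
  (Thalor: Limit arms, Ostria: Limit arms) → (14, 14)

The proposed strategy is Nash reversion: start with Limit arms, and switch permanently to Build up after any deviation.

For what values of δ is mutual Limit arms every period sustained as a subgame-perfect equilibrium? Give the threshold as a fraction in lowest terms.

14/(1−δ) ≥ 16 + 6δ/(1−δ)
14 ≥ 16 − 10δ
δ ≥ 2/10 = 1/5.

1/5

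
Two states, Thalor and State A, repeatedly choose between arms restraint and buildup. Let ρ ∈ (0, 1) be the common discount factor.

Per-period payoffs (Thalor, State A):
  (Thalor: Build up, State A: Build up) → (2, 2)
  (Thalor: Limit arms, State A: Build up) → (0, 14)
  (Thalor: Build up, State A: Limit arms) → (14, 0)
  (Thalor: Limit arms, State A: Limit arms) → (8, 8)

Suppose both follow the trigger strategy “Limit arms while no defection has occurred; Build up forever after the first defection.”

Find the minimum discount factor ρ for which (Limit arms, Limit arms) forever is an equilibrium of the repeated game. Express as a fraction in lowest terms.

Under grim trigger the critical discount factor is (T−C)/(T−P) with T = 14, C = 8, P = 2.
ρ* = (14−8)/(14−2) = 6/12 = 1/2.

1/2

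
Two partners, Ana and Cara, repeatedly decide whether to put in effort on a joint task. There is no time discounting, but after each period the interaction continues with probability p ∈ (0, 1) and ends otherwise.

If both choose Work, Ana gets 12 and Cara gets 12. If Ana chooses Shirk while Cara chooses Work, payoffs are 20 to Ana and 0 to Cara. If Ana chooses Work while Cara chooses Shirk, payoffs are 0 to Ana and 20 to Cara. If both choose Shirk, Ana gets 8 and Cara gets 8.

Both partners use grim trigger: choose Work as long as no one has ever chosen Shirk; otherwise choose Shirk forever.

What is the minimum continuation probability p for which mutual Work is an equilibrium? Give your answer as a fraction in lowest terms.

With no time discounting, the continuation probability p plays the role of the discount factor.
Grim-trigger IC: 12/(1−p) ≥ 20 + 8p/(1−p) ⇒ p ≥ (20−12)/(20−8) = 2/3.

2/3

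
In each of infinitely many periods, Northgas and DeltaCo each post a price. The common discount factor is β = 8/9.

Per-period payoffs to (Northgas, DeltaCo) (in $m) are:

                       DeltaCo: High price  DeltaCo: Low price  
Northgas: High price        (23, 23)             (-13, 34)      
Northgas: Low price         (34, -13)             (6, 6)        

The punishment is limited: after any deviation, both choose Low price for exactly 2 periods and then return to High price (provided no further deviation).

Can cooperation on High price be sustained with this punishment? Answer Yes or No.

A one-shot deviation gives 34 now, then 6 for 2 periods, then back to 23.
Gain from deviating: (34−23) today; loss: (23−6) in each of the next 2 periods.
No-deviation condition: (23−6)(β+…+β^2) ≥ 34−23, i.e. β+…+β^2 ≥ 11/17.
At β = 8/9: β+…+β^2 = 1.6790 ≥ 0.6471.
So cooperation is sustainable.

Yes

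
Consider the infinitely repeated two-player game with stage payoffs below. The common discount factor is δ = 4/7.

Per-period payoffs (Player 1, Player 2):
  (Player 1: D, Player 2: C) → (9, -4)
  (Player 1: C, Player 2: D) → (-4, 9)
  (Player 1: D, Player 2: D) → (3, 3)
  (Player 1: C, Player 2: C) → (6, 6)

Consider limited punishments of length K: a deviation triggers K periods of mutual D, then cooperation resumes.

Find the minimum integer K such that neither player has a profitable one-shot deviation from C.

IC: δ(1−δ^K)/(1−δ) ≥ (9−6)/(6−3) = 1.
With δ = 4/7: need 1 − δ^K ≥ 1·(1−4/7)/(4/7), i.e. δ^K ≤ 0.2500.
Since (4/7)^2 = 0.3265 and (4/7)^3 = 0.1866, the smallest such K is 3.

3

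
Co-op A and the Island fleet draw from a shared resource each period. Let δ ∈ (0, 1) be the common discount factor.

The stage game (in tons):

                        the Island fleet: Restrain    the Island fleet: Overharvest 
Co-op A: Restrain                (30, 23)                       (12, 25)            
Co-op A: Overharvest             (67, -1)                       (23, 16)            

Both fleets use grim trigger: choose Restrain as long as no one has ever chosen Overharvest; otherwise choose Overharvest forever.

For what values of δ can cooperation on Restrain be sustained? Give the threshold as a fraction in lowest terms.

For Co-op A: deviation gain 67−30 = 37, per-period punishment loss 30−23 = 7. IC gives δ ≥ 37/44.
For the Island fleet: gain 2, loss 7 per period, so δ ≥ 2/9.
The tighter constraint is Co-op A's, so cooperation needs δ ≥ 37/44.

37/44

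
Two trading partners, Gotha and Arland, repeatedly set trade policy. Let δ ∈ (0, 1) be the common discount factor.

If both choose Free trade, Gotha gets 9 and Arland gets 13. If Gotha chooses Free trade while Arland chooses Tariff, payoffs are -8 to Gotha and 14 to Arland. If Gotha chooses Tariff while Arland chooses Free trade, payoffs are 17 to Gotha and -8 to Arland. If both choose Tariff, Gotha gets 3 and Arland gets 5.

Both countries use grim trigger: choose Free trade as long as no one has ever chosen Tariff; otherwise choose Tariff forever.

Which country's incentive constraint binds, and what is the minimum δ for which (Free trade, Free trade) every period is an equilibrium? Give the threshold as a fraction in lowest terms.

Gotha's threshold: (17−9)/(17−3) = 4/7.
Arland's threshold: (14−13)/(14−5) = 1/9.
4/7 > 1/9, so Gotha binds and δ* = 4/7.

Gotha; δ ≥ 4/7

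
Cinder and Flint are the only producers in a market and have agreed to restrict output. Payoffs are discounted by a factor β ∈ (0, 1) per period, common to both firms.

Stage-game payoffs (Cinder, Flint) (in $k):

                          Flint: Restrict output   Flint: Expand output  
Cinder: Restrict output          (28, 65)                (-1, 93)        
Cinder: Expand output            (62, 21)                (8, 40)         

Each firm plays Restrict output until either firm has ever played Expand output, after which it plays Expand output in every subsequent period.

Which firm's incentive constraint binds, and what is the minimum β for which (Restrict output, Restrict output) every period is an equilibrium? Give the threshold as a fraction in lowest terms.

Cinder; β ≥ 17/27

Cinder's threshold: (62−28)/(62−8) = 17/27.
Flint's threshold: (93−65)/(93−40) = 28/53.
17/27 > 28/53, so Cinder binds and β* = 17/27.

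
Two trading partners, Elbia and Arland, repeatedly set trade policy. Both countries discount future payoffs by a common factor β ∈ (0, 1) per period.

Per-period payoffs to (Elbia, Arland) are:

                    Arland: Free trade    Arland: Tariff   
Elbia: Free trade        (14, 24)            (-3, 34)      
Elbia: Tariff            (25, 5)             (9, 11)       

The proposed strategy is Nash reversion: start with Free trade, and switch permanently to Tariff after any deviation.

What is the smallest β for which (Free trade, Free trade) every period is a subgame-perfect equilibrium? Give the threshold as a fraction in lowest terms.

11/16

For Elbia: deviation gain 25−14 = 11, per-period punishment loss 14−9 = 5. IC gives β ≥ 11/16.
For Arland: gain 10, loss 13 per period, so β ≥ 10/23.
The tighter constraint is Elbia's, so cooperation needs β ≥ 11/16.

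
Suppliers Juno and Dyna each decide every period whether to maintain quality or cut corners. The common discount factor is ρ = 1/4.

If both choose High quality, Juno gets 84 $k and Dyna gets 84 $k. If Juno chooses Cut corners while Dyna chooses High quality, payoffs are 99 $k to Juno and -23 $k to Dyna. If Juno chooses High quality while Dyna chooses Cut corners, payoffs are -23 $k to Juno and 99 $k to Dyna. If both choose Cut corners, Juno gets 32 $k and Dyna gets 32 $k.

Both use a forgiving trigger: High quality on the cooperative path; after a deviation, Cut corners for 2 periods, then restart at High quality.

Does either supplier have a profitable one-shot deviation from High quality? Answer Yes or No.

No

IC: ρ+…+ρ^2 ≥ (99−84)/(84−32) = 15/52.
At ρ = 1/4: partial sum = 0.3125 ≥ 0.2885. Cooperation sustainable.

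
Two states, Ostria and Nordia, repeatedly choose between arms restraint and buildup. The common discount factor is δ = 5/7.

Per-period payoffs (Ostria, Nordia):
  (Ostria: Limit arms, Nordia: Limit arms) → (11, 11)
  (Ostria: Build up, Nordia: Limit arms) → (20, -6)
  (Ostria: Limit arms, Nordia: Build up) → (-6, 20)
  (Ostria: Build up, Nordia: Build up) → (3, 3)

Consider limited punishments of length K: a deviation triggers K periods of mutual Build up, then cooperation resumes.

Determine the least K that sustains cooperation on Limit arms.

2

IC: δ(1−δ^K)/(1−δ) ≥ (20−11)/(11−3) = 9/8.
With δ = 5/7: need 1 − δ^K ≥ 9/8·(1−5/7)/(5/7), i.e. δ^K ≤ 0.5500.
Since (5/7)^1 = 0.7143 and (5/7)^2 = 0.5102, the smallest such K is 2.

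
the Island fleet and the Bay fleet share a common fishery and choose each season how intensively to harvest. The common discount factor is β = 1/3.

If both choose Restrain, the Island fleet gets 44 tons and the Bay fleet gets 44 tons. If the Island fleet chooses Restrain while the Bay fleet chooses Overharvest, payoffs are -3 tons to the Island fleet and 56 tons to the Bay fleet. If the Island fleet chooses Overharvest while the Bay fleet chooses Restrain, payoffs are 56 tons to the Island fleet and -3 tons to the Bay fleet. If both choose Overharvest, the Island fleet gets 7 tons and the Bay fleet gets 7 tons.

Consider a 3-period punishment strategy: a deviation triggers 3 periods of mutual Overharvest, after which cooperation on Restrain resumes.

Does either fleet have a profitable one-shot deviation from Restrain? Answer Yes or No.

No

Comparing payoff streams over the 4 periods until play realigns: cooperate → 44(1+β+…+β^3); deviate → 56 + 7(β+…+β^3).
Cooperation is sustained iff (44−7)(β+…+β^3) ≥ 56−44.
β+…+β^3 = 1/3·(1−(1/3)^3)/(1−1/3) = 0.4815, and (56−44)/(44−7) = 0.3243.
0.4815 ≥ 0.3243, so cooperation is sustainable.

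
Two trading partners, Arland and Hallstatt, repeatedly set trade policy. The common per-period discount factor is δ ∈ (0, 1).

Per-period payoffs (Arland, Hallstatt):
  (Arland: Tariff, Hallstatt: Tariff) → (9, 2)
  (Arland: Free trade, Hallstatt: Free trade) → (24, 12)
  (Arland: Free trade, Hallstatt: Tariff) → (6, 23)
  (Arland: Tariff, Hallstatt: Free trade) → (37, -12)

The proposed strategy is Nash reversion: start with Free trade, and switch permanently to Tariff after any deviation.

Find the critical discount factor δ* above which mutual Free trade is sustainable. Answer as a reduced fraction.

11/21

For Arland: deviation gain 37−24 = 13, per-period punishment loss 24−9 = 15. IC gives δ ≥ 13/28.
For Hallstatt: gain 11, loss 10 per period, so δ ≥ 11/21.
The tighter constraint is Hallstatt's, so cooperation needs δ ≥ 11/21.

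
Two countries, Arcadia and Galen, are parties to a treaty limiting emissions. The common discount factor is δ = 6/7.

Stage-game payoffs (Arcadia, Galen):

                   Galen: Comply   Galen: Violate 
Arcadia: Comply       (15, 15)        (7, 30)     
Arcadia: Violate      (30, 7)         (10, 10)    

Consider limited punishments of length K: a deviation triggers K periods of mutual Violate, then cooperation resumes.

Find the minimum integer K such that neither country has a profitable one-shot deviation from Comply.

Need Σ_{k=1}^{K} δ^k ≥ (30−15)/(15−10) = 3.0000 at δ = 6/7.
At K = 4 the sum is 2.7613 < 3.0000; at K = 5 it is 3.2240 ≥ 3.0000.
So the minimum punishment length is K = 5.

5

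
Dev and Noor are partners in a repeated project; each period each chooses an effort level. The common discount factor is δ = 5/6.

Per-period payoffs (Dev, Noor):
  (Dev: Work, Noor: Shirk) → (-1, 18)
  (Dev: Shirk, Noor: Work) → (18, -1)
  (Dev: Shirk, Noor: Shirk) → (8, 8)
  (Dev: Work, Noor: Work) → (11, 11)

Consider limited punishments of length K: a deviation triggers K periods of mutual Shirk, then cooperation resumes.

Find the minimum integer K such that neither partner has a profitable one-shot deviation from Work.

4

Need Σ_{k=1}^{K} δ^k ≥ (18−11)/(11−8) = 2.3333 at δ = 5/6.
At K = 3 the sum is 2.1065 < 2.3333; at K = 4 it is 2.5887 ≥ 2.3333.
So the minimum punishment length is K = 4.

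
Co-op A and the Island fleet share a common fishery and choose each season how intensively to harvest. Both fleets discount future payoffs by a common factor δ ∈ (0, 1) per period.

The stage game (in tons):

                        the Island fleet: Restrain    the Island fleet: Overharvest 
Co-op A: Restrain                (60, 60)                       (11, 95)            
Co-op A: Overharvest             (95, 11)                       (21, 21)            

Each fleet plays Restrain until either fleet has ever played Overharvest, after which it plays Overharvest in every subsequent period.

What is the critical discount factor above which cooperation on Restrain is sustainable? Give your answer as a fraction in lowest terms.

35/74

Cooperation forever yields 60 each period: 60/(1−δ).
Deviating yields 95 once, then 21 forever: 95 + 21δ/(1−δ).
No profitable deviation requires 60/(1−δ) ≥ 95 + 21δ/(1−δ).
Multiplying by (1−δ): 60 ≥ 95(1−δ) + 21δ = 95 − 74δ.
So 74δ ≥ 35, i.e. δ ≥ 35/74.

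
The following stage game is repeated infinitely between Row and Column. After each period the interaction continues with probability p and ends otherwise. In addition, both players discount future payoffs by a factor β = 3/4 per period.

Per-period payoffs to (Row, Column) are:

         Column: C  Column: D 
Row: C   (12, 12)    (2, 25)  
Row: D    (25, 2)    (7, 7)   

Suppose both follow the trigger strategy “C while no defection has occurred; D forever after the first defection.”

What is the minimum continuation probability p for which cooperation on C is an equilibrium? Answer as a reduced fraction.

With continuation probability p and discount β, the effective per-period discount factor is βp.
Grim-trigger IC: βp ≥ (25−12)/(25−7) = 13/18.
So p ≥ (13/18)/(3/4) = 26/27.

26/27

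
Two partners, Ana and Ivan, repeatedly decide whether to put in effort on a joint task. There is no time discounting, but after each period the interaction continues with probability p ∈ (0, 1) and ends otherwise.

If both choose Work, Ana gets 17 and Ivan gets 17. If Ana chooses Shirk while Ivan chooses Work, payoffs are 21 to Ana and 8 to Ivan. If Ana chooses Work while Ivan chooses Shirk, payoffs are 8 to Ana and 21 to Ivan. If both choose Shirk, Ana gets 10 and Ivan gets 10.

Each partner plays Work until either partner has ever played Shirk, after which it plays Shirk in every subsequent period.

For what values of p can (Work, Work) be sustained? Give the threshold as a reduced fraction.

With no time discounting, the continuation probability p plays the role of the discount factor.
Grim-trigger IC: 17/(1−p) ≥ 21 + 10p/(1−p) ⇒ p ≥ (21−17)/(21−10) = 4/11.

4/11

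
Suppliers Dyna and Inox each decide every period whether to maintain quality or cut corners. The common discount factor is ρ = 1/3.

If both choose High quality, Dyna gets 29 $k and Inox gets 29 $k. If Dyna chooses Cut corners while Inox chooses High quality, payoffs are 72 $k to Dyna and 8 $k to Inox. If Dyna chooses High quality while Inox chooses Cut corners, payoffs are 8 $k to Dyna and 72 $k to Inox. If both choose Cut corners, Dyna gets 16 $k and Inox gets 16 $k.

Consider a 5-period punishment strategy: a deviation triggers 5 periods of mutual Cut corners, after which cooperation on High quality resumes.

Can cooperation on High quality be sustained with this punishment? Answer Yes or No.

No

A one-shot deviation gives 72 now, then 16 for 5 periods, then back to 29.
Gain from deviating: (72−29) today; loss: (29−16) in each of the next 5 periods.
No-deviation condition: (29−16)(ρ+…+ρ^5) ≥ 72−29, i.e. ρ+…+ρ^5 ≥ 43/13.
At ρ = 1/3: ρ+…+ρ^5 = 0.4979 < 3.3077.
So cooperation is not sustainable.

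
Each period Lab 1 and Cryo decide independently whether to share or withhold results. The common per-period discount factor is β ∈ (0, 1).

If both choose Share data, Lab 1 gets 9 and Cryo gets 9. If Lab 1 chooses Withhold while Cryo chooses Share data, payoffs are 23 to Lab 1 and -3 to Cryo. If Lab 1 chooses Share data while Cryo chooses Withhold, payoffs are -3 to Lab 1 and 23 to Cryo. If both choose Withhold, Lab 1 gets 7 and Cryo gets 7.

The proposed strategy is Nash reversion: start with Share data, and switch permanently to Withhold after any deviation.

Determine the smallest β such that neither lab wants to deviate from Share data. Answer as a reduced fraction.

7/8

Cooperation forever yields 9 each period: 9/(1−β).
Deviating yields 23 once, then 7 forever: 23 + 7β/(1−β).
No profitable deviation requires 9/(1−β) ≥ 23 + 7β/(1−β).
Multiplying by (1−β): 9 ≥ 23(1−β) + 7β = 23 − 16β.
So 16β ≥ 14, i.e. β ≥ 14/16 = 7/8.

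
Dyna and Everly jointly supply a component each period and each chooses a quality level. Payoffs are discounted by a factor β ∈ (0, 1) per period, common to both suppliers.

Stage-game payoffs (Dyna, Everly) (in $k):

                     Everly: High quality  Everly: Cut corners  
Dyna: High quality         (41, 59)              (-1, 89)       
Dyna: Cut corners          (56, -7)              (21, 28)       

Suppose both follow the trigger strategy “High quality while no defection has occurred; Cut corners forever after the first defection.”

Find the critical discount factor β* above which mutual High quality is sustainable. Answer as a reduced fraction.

For Dyna: deviation gain 56−41 = 15, per-period punishment loss 41−21 = 20. IC gives β ≥ 15/35 = 3/7.
For Everly: gain 30, loss 31 per period, so β ≥ 30/61.
The tighter constraint is Everly's, so cooperation needs β ≥ 30/61.

30/61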